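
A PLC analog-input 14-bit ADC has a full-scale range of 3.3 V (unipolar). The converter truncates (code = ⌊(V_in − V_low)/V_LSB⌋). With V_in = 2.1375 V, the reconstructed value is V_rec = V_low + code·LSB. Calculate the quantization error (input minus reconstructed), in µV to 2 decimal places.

One LSB is 3.3 V / 16384 = 201.42 µV.
(2.1375 − 0)/0.000201416 = 10612.3636; ⌊·⌋ gives code 10612.
Reconstructed: 2.1374268 V.
V_in − V_rec = 7.32422e-05 V = 73.24 µV.

73.24 µV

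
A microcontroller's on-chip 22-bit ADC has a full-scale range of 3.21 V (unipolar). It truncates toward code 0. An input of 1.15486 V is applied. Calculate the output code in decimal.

code 1508982

Full-scale span = 3.21 V; LSB = 3.21/2^22 = 0.77 µV.
(1.15486 − 0) / 7.65324e-07 = 1508982.529 LSBs.
⌊·⌋(1508982.529) = 1508982.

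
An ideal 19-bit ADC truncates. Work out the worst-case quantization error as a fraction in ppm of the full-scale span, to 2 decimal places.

1.91 ppm

Truncating → worst-case error = 1 LSB = V_FS/2^19, so 1e+06/524288 = 1.90735 ppm of full scale.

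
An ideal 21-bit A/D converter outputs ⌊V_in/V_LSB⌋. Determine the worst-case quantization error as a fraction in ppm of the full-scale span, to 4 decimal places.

0.4768 ppm

Truncating → worst-case error = 1 LSB = V_FS/2^21, so 1e+06/2097152 = 0.476837 ppm of full scale.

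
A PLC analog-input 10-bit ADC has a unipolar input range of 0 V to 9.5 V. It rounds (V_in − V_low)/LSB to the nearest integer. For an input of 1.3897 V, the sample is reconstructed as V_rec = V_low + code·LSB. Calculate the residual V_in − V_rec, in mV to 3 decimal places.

One LSB is 9.5 V / 1024 = 9.277 mV.
(1.3897 − 0)/0.00927734 = 149.7950; round gives code 150.
Code 150 maps back to 0 + 150×0.00927734 V = 1.3916016 V.
V_in − V_rec = -0.00190156 V = -1.902 mV.

-1.902 mV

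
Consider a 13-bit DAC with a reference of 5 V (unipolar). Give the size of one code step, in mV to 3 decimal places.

0.610 mV

Full-scale span = 5 V.
LSB = 5 / 2^13 = 5 / 8192 = 0.000610352 V = 0.610 mV.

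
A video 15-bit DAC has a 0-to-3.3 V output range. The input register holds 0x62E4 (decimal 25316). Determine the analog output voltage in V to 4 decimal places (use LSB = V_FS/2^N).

2.5495 V

LSB = 3.3 V / 2^15 = 100.71 µV.
Code 0x62E4 = 25316 decimal.
V_out = 0 + 25316 × 0.000100708 V = 2.54952 V.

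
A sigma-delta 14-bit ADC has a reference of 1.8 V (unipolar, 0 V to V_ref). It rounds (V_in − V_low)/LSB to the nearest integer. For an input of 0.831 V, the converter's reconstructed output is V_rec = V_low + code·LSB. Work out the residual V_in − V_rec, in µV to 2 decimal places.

-5.86 µV

One LSB is 1.8 V / 16384 = 109.86 µV.
(V_in − V_low)/LSB = (0.831 − 0)/0.000109863 = 7563.9467 → code 7564 (round).
Code 7564 maps back to 0 + 7564×0.000109863 V = 0.83100586 V.
V_in − V_rec = -5.85938e-06 V = -5.86 µV.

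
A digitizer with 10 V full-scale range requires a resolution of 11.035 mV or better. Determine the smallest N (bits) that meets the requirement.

Number of steps required ≥ 10 V / 11.035 mV = 906.21.
Need 2^N ≥ 906.21; 2^9 = 512, 2^10 = 1024.
Minimum N = 10.

10 bits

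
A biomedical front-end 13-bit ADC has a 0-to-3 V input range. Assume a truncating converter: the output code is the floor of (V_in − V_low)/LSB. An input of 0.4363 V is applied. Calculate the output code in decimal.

code 1191

LSB = 3 V / 8192 = 366.21 µV.
(V_in − V_low)/LSB = (0.4363 − 0) / 0.000366211 = 1191.390.
⌊·⌋(1191.390) = 1191.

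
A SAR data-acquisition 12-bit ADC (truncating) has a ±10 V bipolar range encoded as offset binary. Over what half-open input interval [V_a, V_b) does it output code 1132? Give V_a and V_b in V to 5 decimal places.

[-4.47266 V, -4.46777 V)

LSB = 20/2^12 = 4.883 mV.
V_a = V_low + 1132·LSB = -4.47266 V; V_b = V_low + 1133·LSB = -4.46777 V.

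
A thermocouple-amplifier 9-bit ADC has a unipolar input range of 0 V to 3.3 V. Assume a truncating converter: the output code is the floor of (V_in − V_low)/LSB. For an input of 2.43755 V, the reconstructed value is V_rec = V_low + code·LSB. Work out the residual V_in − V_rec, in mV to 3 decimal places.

One LSB is 3.3 V / 512 = 6.445 mV.
(V_in − V_low)/LSB = (2.43755 − 0)/0.00644531 = 378.1896 → code 378 (floor).
V_rec = 0 + 378·0.00644531 = 2.4363281 V.
Error = 2.43755 − 2.4363281 = 0.00122188 V = 1.222 mV.

1.222 mV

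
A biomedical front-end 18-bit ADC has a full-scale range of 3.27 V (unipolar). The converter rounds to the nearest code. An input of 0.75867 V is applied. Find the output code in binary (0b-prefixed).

code 0b1110110110010100 (decimal 60820)

LSB = 3.27 V / 262144 = 12.47 µV.
(0.75867 − 0) / 1.24741e-05 = 60819.813 LSBs.
So the output code is 60820.
In binary (0b-prefixed): 0b1110110110010100.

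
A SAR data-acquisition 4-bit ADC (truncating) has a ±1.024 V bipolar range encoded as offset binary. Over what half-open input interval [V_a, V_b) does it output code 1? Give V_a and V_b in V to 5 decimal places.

LSB = 2.048/2^4 = 128.000 mV.
V_a = V_low + 1·LSB = -0.896 V; V_b = V_low + 2·LSB = -0.768 V.

[-0.89600 V, -0.76800 V)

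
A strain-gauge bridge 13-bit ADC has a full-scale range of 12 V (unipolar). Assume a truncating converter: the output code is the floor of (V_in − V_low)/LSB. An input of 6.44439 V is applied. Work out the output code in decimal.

code 4399

LSB = 12 V / 8192 = 1.465 mV.
(6.44439 − 0) / 0.00146484 = 4399.370 LSBs.
Floor → code 4399.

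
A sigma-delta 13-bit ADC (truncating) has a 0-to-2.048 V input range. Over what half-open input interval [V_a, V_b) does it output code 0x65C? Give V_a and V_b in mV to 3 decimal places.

[407.000 mV, 407.250 mV)

LSB = 2.048/2^13 = 250.00 µV.
Code 0x65C = 1628 decimal.
V_a = V_low + 1628·LSB = 0.407 V; V_b = V_low + 1629·LSB = 0.40725 V.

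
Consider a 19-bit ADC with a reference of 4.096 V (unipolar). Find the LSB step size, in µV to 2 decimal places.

Full-scale span = 4.096 V.
LSB = 4.096 / 2^19 = 4.096 / 524288 = 7.8125e-06 V = 7.81 µV.

7.81 µV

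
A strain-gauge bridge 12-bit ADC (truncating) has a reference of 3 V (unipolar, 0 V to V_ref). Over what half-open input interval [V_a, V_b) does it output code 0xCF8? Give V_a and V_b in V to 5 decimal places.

LSB = 3/2^12 = 0.732 mV.
Code 0xCF8 = 3320 decimal.
V_a = V_low + 3320·LSB = 2.43164 V; V_b = V_low + 3321·LSB = 2.43237 V.

[2.43164 V, 2.43237 V)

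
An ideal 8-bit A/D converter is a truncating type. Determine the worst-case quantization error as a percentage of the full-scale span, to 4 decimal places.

Truncating → worst-case error = 1 LSB = V_FS/2^8, so 100/256 = 0.390625 % of full scale.

0.3906 %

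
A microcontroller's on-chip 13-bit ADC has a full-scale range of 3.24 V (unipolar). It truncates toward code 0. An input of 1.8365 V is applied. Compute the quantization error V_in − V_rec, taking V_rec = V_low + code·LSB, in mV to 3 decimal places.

0.157 mV

One LSB is 3.24 V / 8192 = 395.51 µV.
Scaled input = 4643.3975 LSBs, so code = 4643.
Reconstructed: 1.8363428 V.
Difference: 0.000157227 V → 0.157 mV.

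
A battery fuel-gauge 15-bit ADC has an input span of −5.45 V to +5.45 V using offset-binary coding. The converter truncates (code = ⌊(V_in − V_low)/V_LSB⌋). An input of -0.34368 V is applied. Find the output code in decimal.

code 15350

With 32768 levels over 10.9 V, one step is 332.64 µV.
(-0.34368 − (−5.45)) / 0.000332642 = 15350.816 LSBs.
So the output code is 15350.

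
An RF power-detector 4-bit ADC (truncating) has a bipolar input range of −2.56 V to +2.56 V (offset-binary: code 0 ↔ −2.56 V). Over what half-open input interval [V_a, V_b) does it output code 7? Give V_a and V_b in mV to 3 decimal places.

[-320.000 mV, 0.000 mV)

LSB = 5.12/2^4 = 320.000 mV.
V_a = V_low + 7·LSB = -0.32 V; V_b = V_low + 8·LSB = 0 V.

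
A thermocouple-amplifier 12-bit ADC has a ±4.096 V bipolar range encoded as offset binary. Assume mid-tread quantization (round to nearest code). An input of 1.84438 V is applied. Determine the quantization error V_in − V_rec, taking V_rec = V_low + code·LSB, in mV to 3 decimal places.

0.380 mV

LSB = 8.192/2^12 = 2.000 mV.
(1.84438 − (−4.096))/0.002 = 2970.1900; round gives code 2970.
Code 2970 maps back to (−4.096) + 2970×0.002 V = 1.844 V.
Difference: 0.00038 V → 0.380 mV.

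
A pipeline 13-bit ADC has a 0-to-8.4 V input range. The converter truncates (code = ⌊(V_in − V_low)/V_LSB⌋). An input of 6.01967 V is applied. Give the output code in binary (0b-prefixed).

code 0b1011011101110 (decimal 5870)

With 8192 levels over 8.4 V, one step is 1.025 mV.
(V_in − V_low)/LSB = (6.01967 − 0) / 0.00102539 = 5870.612.
⌊·⌋(5870.612) = 5870.
In binary (0b-prefixed): 0b1011011101110.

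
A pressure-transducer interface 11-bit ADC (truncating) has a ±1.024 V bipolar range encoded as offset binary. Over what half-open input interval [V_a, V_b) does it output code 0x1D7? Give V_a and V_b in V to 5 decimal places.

LSB = 2.048/2^11 = 1.000 mV.
Code 0x1D7 = 471 decimal.
V_a = V_low + 471·LSB = -0.553 V; V_b = V_low + 472·LSB = -0.552 V.

[-0.55300 V, -0.55200 V)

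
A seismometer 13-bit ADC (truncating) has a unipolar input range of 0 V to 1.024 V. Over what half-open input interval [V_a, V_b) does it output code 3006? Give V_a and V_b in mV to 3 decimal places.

LSB = 1.024/2^13 = 125.00 µV.
V_a = V_low + 3006·LSB = 0.37575 V; V_b = V_low + 3007·LSB = 0.375875 V.

[375.750 mV, 375.875 mV)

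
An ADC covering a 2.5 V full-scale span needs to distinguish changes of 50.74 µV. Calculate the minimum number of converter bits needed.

16 bits

Number of steps required ≥ 2.5 V / 50.74 µV = 49270.79.
Need 2^N ≥ 49270.79; 2^15 = 32768, 2^16 = 65536.
Minimum N = 16.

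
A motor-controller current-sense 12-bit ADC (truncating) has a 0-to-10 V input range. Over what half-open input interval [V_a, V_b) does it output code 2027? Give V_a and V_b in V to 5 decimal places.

LSB = 10/2^12 = 2.441 mV.
V_a = V_low + 2027·LSB = 4.94873 V; V_b = V_low + 2028·LSB = 4.95117 V.

[4.94873 V, 4.95117 V)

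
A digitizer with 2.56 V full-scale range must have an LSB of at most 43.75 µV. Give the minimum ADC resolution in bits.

16 bits

Number of steps required ≥ 2.56 V / 43.75 µV = 58514.29.
Need 2^N ≥ 58514.29; 2^15 = 32768, 2^16 = 65536.
Minimum N = 16.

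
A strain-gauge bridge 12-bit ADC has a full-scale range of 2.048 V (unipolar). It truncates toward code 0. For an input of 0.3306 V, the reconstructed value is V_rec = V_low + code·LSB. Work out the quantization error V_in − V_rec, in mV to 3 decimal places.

0.100 mV

LSB = 2.048/2^12 = 0.500 mV.
Scaled input = 661.2000 LSBs, so code = 661.
V_rec = 0 + 661·0.0005 = 0.3305 V.
Difference: 0.0001 V → 0.100 mV.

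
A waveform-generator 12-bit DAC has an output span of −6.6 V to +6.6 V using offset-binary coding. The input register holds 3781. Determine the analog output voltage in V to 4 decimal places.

5.5849 V

LSB = 13.2 V / 2^12 = 3.223 mV.
V_out = (−6.6) + 3781 × 0.00322266 V = 5.58486 V.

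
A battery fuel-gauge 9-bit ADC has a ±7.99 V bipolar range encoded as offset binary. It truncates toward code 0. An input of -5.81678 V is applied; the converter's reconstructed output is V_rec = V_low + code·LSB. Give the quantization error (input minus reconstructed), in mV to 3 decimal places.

Step size: 15.98 V ÷ 2^9 = 31.211 mV.
(V_in − V_low)/LSB = (-5.81678 − (−7.99))/0.0312109 = 69.6301 → code 69 (floor).
Code 69 maps back to (−7.99) + 69×0.0312109 V = -5.8364453 V.
Difference: 0.0196653 V → 19.665 mV.

19.665 mV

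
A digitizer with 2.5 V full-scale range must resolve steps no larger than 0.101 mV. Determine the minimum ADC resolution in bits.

Number of steps required ≥ 2.5 V / 0.101 mV = 24752.48.
Need 2^N ≥ 24752.48; 2^14 = 16384, 2^15 = 32768.
Minimum N = 15.

15 bits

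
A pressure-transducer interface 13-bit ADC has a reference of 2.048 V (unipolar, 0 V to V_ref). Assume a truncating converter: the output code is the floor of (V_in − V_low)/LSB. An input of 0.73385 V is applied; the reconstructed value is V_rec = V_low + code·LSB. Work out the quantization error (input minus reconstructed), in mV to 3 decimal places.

0.100 mV

One LSB is 2.048 V / 8192 = 250.00 µV.
Scaled input = 2935.4000 LSBs, so code = 2935.
V_rec = 0 + 2935·0.00025 = 0.73375 V.
V_in − V_rec = 0.0001 V = 0.100 mV.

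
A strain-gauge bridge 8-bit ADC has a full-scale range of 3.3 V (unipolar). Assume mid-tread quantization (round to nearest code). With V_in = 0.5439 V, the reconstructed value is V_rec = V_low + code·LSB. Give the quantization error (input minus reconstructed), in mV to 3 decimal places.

LSB = 3.3/2^8 = 12.891 mV.
(V_in − V_low)/LSB = (0.5439 − 0)/0.0128906 = 42.1935 → code 42 (round).
V_rec = 0 + 42·0.0128906 = 0.54140625 V.
Difference: 0.00249375 V → 2.494 mV.

2.494 mV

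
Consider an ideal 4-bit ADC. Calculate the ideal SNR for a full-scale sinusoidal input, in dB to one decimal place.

SNR ≈ 6.02·N + 1.76 dB = 6.02·4 + 1.76 = 25.84 dB.

25.8 dB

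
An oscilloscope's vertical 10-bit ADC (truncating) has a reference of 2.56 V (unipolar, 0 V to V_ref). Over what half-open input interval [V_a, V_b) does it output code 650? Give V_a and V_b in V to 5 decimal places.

[1.62500 V, 1.62750 V)

LSB = 2.56/2^10 = 2.500 mV.
V_a = V_low + 650·LSB = 1.625 V; V_b = V_low + 651·LSB = 1.6275 V.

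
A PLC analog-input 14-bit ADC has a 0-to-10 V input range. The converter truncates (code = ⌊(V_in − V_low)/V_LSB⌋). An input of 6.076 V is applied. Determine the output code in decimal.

code 9954

With 16384 levels over 10 V, one step is 0.610 mV.
Input sits at 9954.918 steps above V_low.
⌊·⌋(9954.918) = 9954.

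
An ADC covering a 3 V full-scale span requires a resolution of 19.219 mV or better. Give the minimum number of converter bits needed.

Number of steps required ≥ 3 V / 19.219 mV = 156.10.
Need 2^N ≥ 156.10; 2^7 = 128, 2^8 = 256.
Minimum N = 8.

8 bits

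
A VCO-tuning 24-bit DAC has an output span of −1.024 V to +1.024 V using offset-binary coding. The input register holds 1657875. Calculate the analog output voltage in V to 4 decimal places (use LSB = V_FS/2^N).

LSB = 2.048 V / 2^24 = 0.12 µV.
V_out = (−1.024) + 1657875 × 1.2207e-07 V = -0.821623 V.

-0.8216 V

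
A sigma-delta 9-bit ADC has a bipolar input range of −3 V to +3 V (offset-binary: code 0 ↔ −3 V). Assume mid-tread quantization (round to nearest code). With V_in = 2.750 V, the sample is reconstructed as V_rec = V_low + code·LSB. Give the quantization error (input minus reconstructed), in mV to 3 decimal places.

Step size: 6 V ÷ 2^9 = 11.719 mV.
(2.750 − (−3))/0.0117188 = 490.6667; round gives code 491.
Reconstructed: 2.7539062 V.
V_in − V_rec = -0.00390625 V = -3.906 mV.

-3.906 mV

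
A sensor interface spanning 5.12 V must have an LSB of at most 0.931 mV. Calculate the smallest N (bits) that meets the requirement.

13 bits

Number of steps required ≥ 5.12 V / 0.931 mV = 5499.46.
Need 2^N ≥ 5499.46; 2^12 = 4096, 2^13 = 8192.
Minimum N = 13.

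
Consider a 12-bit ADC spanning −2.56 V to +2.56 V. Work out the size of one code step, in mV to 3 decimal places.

1.250 mV

Full-scale span = 5.12 V.
LSB = 5.12 / 2^12 = 5.12 / 4096 = 0.00125 V = 1.250 mV.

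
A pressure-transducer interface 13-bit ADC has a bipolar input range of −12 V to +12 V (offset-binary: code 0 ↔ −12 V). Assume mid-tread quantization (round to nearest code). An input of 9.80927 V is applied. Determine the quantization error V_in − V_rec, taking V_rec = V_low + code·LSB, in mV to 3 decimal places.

Step size: 24 V ÷ 2^13 = 2.930 mV.
(V_in − V_low)/LSB = (9.80927 − (−12))/0.00292969 = 7444.2308 → code 7444 (round).
V_rec = (−12) + 7444·0.00292969 = 9.8085938 V.
Error = 9.80927 − 9.8085938 = 0.00067625 V = 0.676 mV.

0.676 mV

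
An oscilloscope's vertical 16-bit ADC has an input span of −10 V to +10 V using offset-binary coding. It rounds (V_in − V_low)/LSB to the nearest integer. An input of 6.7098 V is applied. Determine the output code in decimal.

With 65536 levels over 20 V, one step is 305.18 µV.
Input sits at 54754.673 steps above V_low.
So the output code is 54755.

code 54755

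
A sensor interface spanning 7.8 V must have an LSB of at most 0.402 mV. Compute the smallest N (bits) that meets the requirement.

Number of steps required ≥ 7.8 V / 0.402 mV = 19402.99.
Need 2^N ≥ 19402.99; 2^14 = 16384, 2^15 = 32768.
Minimum N = 15.

15 bits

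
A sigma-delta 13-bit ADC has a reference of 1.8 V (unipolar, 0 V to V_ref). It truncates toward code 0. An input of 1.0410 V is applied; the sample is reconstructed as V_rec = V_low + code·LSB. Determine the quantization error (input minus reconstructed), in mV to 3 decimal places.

One LSB is 1.8 V / 8192 = 219.73 µV.
Scaled input = 4737.7067 LSBs, so code = 4737.
V_rec = 0 + 4737·0.000219727 = 1.0408447 V.
Error = 1.0410 − 1.0408447 = 0.000155273 V = 0.155 mV.

0.155 mV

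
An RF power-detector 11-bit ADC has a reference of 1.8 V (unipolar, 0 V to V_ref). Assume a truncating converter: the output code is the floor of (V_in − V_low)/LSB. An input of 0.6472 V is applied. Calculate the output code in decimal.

code 736

With 2048 levels over 1.8 V, one step is 0.879 mV.
(V_in − V_low)/LSB = (0.6472 − 0) / 0.000878906 = 736.370.
So the output code is 736.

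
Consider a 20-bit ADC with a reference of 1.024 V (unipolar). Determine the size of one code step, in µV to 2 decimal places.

0.98 µV

Full-scale span = 1.024 V.
LSB = 1.024 / 2^20 = 1.024 / 1048576 = 9.76563e-07 V = 0.98 µV.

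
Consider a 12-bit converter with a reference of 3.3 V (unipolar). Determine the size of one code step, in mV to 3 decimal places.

Full-scale span = 3.3 V.
LSB = 3.3 / 2^12 = 3.3 / 4096 = 0.000805664 V = 0.806 mV.

0.806 mV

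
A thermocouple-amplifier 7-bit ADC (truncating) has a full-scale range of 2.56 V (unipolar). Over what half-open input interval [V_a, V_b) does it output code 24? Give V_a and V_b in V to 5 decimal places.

LSB = 2.56/2^7 = 20.000 mV.
V_a = V_low + 24·LSB = 0.48 V; V_b = V_low + 25·LSB = 0.5 V.

[0.48000 V, 0.50000 V)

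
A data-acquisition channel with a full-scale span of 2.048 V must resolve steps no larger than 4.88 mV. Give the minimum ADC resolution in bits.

Number of steps required ≥ 2.048 V / 4.88 mV = 419.67.
Need 2^N ≥ 419.67; 2^8 = 256, 2^9 = 512.
Minimum N = 9.

9 bits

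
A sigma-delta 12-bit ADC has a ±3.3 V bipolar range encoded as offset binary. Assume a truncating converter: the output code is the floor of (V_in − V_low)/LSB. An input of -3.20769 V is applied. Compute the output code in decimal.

code 57

With 4096 levels over 6.6 V, one step is 1.611 mV.
Input sits at 57.288 steps above V_low.
So the output code is 57.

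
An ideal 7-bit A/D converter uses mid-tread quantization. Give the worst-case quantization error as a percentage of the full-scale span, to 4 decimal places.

0.3906 %

Rounding → worst-case error = ½ LSB = V_FS/2^8, so 100/256 = 0.390625 % of full scale.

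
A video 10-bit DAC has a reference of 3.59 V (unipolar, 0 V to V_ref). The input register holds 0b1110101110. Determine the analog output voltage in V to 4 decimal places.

3.3025 V

LSB = 3.59 V / 2^10 = 3.506 mV.
Code 0b1110101110 = 942 decimal.
V_out = 0 + 942 × 0.00350586 V = 3.30252 V.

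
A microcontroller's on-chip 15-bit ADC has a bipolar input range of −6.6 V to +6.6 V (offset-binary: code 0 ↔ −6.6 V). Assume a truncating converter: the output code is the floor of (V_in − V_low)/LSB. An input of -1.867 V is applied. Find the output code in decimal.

code 11749

LSB = 13.2 V / 32768 = 402.83 µV.
(-1.867 − (−6.6)) / 0.000402832 = 11749.314 LSBs.
Floor → code 11749.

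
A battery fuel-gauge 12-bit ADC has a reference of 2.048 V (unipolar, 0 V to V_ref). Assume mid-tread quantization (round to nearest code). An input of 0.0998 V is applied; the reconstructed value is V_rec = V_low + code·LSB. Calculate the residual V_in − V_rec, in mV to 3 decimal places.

-0.200 mV

LSB = 2.048/2^12 = 0.500 mV.
Scaled input = 199.6000 LSBs, so code = 200.
Reconstructed: 0.1 V.
Error = 0.0998 − 0.1 = -0.0002 V = -0.200 mV.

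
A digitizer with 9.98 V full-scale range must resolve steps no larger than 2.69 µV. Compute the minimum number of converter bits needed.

22 bits

Number of steps required ≥ 9.98 V / 2.69 µV = 3710037.17.
Need 2^N ≥ 3710037.17; 2^21 = 2097152, 2^22 = 4194304.
Minimum N = 22.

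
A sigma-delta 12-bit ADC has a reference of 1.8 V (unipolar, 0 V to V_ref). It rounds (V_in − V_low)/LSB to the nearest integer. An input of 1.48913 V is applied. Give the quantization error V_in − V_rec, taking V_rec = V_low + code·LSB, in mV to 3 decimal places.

Step size: 1.8 V ÷ 2^12 = 439.45 µV.
(V_in − V_low)/LSB = (1.48913 − 0)/0.000439453 = 3388.5980 → code 3389 (round).
Reconstructed: 1.4893066 V.
Error = 1.48913 − 1.4893066 = -0.000176641 V = -0.177 mV.

-0.177 mV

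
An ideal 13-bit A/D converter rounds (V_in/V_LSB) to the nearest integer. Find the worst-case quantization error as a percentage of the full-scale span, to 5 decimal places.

0.00610 %

Rounding → worst-case error = ½ LSB = V_FS/2^14, so 100/16384 = 0.00610352 % of full scale.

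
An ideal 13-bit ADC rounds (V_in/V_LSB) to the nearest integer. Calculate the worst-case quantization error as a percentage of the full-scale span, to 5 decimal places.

0.00610 %

Rounding → worst-case error = ½ LSB = V_FS/2^14, so 100/16384 = 0.00610352 % of full scale.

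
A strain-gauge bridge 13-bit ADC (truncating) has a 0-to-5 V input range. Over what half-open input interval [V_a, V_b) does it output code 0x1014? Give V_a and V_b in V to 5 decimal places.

[2.51221 V, 2.51282 V)

LSB = 5/2^13 = 0.610 mV.
Code 0x1014 = 4116 decimal.
V_a = V_low + 4116·LSB = 2.51221 V; V_b = V_low + 4117·LSB = 2.51282 V.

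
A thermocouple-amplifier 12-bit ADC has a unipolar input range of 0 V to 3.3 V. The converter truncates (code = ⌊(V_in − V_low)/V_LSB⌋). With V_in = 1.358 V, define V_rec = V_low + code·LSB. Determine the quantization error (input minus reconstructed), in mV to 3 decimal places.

0.456 mV

LSB = 3.3/2^12 = 0.806 mV.
(1.358 − 0)/0.000805664 = 1685.5661; ⌊·⌋ gives code 1685.
Reconstructed: 1.3575439 V.
Difference: 0.000456055 V → 0.456 mV.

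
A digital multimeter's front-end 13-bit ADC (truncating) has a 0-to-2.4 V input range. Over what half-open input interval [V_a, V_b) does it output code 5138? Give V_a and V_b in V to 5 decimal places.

[1.50527 V, 1.50557 V)

LSB = 2.4/2^13 = 292.97 µV.
V_a = V_low + 5138·LSB = 1.50527 V; V_b = V_low + 5139·LSB = 1.50557 V.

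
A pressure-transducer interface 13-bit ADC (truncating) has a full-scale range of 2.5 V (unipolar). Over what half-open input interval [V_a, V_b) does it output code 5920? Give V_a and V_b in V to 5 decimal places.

LSB = 2.5/2^13 = 305.18 µV.
V_a = V_low + 5920·LSB = 1.80664 V; V_b = V_low + 5921·LSB = 1.80695 V.

[1.80664 V, 1.80695 V)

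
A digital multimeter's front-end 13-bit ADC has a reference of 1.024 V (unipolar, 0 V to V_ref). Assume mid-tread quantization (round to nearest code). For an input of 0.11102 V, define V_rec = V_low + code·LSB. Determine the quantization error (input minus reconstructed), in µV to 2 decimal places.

20.00 µV

LSB = 1.024/2^13 = 125.00 µV.
Scaled input = 888.1600 LSBs, so code = 888.
Code 888 maps back to 0 + 888×0.000125 V = 0.111 V.
Error = 0.11102 − 0.111 = 2e-05 V = 20.00 µV.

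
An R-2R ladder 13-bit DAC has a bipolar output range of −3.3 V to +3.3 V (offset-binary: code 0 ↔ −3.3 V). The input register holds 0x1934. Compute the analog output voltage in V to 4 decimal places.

1.8981 V

LSB = 6.6 V / 2^13 = 0.806 mV.
Code 0x1934 = 6452 decimal.
V_out = (−3.3) + 6452 × 0.000805664 V = 1.89814 V.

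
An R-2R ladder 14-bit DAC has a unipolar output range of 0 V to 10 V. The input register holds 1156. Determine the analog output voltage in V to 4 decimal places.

LSB = 10 V / 2^14 = 0.610 mV.
V_out = 0 + 1156 × 0.000610352 V = 0.705566 V.

0.7056 V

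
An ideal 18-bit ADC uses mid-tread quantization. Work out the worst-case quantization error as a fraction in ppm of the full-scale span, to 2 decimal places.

1.91 ppm

Rounding → worst-case error = ½ LSB = V_FS/2^19, so 1e+06/524288 = 1.90735 ppm of full scale.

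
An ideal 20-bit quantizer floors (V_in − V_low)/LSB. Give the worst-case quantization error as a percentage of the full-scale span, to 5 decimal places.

Truncating → worst-case error = 1 LSB = V_FS/2^20, so 100/1048576 = 9.53674e-05 % of full scale.

0.00010 %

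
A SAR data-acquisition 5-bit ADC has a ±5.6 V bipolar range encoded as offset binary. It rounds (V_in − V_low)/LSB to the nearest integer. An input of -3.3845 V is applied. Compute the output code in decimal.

With 32 levels over 11.2 V, one step is 350.000 mV.
(V_in − V_low)/LSB = (-3.3845 − (−5.6)) / 0.35 = 6.330.
Round → code 6.

code 6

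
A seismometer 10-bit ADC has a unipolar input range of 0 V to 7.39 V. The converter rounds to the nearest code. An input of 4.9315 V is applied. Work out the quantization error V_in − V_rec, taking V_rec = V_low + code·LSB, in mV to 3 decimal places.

2.428 mV

One LSB is 7.39 V / 1024 = 7.217 mV.
(4.9315 − 0)/0.0072168 = 683.3364; round gives code 683.
Code 683 maps back to 0 + 683×0.0072168 V = 4.9290723 V.
Error = 4.9315 − 4.9290723 = 0.00242773 V = 2.428 mV.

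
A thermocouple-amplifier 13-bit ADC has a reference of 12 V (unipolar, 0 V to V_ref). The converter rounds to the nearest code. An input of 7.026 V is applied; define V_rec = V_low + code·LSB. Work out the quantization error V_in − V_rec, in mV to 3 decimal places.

0.609 mV

Step size: 12 V ÷ 2^13 = 1.465 mV.
(7.026 − 0)/0.00146484 = 4796.4160; round gives code 4796.
V_rec = 0 + 4796·0.00146484 = 7.0253906 V.
Difference: 0.000609375 V → 0.609 mV.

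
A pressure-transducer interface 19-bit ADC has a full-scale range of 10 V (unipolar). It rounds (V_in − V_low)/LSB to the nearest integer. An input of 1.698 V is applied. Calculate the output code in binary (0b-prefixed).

Full-scale span = 10 V; LSB = 10/2^19 = 19.07 µV.
Input sits at 89024.102 steps above V_low.
So the output code is 89024.
In binary (0b-prefixed): 0b10101101111000000.

code 0b10101101111000000 (decimal 89024)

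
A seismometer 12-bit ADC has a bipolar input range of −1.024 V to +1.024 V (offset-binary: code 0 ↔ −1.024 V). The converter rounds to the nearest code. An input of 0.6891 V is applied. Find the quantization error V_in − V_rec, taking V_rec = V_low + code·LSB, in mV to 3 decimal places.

0.100 mV

Step size: 2.048 V ÷ 2^12 = 0.500 mV.
Scaled input = 3426.2000 LSBs, so code = 3426.
Reconstructed: 0.689 V.
Difference: 0.0001 V → 0.100 mV.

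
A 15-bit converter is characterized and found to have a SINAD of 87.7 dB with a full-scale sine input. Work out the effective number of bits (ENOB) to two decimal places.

14.28 bits

ENOB = (SINAD − 1.76) / 6.02 = (87.7 − 1.76)/6.02 = 14.276.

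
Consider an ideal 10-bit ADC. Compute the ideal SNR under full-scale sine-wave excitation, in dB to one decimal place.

SNR ≈ 6.02·N + 1.76 dB = 6.02·10 + 1.76 = 61.96 dB.

62.0 dB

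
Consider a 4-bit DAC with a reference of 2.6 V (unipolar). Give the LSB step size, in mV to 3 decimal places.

Full-scale span = 2.6 V.
LSB = 2.6 / 2^4 = 2.6 / 16 = 0.1625 V = 162.500 mV.

162.500 mV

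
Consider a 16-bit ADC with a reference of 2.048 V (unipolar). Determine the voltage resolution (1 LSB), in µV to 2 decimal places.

Full-scale span = 2.048 V.
LSB = 2.048 / 2^16 = 2.048 / 65536 = 3.125e-05 V = 31.25 µV.

31.25 µV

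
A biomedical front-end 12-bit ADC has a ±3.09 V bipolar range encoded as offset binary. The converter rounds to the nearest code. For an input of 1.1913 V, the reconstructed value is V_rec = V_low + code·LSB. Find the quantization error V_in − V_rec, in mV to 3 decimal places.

-0.643 mV

LSB = 6.18/2^12 = 1.509 mV.
(V_in − V_low)/LSB = (1.1913 − (−3.09))/0.00150879 = 2837.5736 → code 2838 (round).
Code 2838 maps back to (−3.09) + 2838×0.00150879 V = 1.1919434 V.
Error = 1.1913 − 1.1919434 = -0.000643359 V = -0.643 mV.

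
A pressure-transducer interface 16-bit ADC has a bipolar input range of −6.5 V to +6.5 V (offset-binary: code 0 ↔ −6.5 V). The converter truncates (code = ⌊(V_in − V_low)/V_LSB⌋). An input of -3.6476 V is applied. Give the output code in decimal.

code 14379

With 65536 levels over 13 V, one step is 198.36 µV.
(V_in − V_low)/LSB = (-3.6476 − (−6.5)) / 0.000198364 = 14379.607.
So the output code is 14379.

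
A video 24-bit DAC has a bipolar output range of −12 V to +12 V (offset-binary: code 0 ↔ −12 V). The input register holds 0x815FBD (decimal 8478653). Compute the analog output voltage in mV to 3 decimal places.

LSB = 24 V / 2^24 = 1.43 µV.
Code 0x815FBD = 8478653 decimal.
V_out = (−12) + 8478653 × 1.43051e-06 V = 0.12881 V.
= 128.810 mV.

128.810 mV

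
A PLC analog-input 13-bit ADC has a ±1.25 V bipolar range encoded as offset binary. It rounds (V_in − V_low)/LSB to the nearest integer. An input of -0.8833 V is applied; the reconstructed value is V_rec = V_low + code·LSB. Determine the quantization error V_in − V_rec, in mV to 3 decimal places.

-0.121 mV

LSB = 2.5/2^13 = 305.18 µV.
(-0.8833 − (−1.25))/0.000305176 = 1201.6026; round gives code 1202.
Code 1202 maps back to (−1.25) + 1202×0.000305176 V = -0.88317871 V.
Difference: -0.000121289 V → -0.121 mV.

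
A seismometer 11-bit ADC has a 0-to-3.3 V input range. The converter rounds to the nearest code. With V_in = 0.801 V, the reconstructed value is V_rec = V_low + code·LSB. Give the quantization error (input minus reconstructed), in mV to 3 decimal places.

LSB = 3.3/2^11 = 1.611 mV.
(0.801 − 0)/0.00161133 = 497.1055; round gives code 497.
Reconstructed: 0.80083008 V.
Error = 0.801 − 0.80083008 = 0.000169922 V = 0.170 mV.

0.170 mV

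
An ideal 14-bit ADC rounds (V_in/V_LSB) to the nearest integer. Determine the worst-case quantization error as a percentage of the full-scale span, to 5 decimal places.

0.00305 %

Rounding → worst-case error = ½ LSB = V_FS/2^15, so 100/32768 = 0.00305176 % of full scale.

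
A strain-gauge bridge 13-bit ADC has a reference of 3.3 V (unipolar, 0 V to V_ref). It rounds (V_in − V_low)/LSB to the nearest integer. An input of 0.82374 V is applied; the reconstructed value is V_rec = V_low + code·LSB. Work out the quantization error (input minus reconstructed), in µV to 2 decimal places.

LSB = 3.3/2^13 = 402.83 µV.
Scaled input = 2044.8721 LSBs, so code = 2045.
Code 2045 maps back to 0 + 2045×0.000402832 V = 0.8237915 V.
Error = 0.82374 − 0.8237915 = -5.15039e-05 V = -51.50 µV.

-51.50 µV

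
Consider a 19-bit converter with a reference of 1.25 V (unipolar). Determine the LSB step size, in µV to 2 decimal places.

2.38 µV

Full-scale span = 1.25 V.
LSB = 1.25 / 2^19 = 1.25 / 524288 = 2.38419e-06 V = 2.38 µV.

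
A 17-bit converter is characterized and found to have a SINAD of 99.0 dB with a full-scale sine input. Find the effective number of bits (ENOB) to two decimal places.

16.15 bits

ENOB = (SINAD − 1.76) / 6.02 = (99.0 − 1.76)/6.02 = 16.153.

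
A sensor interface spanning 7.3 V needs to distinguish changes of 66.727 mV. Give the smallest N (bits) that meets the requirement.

7 bits

Number of steps required ≥ 7.3 V / 66.727 mV = 109.40.
Need 2^N ≥ 109.40; 2^6 = 64, 2^7 = 128.
Minimum N = 7.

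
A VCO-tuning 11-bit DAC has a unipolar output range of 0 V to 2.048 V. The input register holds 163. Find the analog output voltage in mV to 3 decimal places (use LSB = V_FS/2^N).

163.000 mV

LSB = 2.048 V / 2^11 = 1.000 mV.
V_out = 0 + 163 × 0.001 V = 0.163 V.
= 163.000 mV.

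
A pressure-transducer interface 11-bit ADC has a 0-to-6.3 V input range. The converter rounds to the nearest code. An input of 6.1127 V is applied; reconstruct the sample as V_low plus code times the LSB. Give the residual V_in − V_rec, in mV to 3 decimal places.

Step size: 6.3 V ÷ 2^11 = 3.076 mV.
(6.1127 − 0)/0.00307617 = 1987.1126; round gives code 1987.
V_rec = 0 + 1987·0.00307617 = 6.1123535 V.
Error = 6.1127 − 6.1123535 = 0.000346484 V = 0.346 mV.

0.346 mV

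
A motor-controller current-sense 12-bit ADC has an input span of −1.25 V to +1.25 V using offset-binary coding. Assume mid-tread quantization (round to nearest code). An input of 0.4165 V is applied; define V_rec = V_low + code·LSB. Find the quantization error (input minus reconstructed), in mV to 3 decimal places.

LSB = 2.5/2^12 = 0.610 mV.
Scaled input = 2730.3936 LSBs, so code = 2730.
Code 2730 maps back to (−1.25) + 2730×0.000610352 V = 0.41625977 V.
V_in − V_rec = 0.000240234 V = 0.240 mV.

0.240 mV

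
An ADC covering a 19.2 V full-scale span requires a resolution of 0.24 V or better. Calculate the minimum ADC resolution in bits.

Number of steps required ≥ 19.2 V / 0.24 V = 80.00.
Need 2^N ≥ 80.00; 2^6 = 64, 2^7 = 128.
Minimum N = 7.

7 bits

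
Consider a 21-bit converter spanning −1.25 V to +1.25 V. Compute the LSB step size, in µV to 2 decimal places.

Full-scale span = 2.5 V.
LSB = 2.5 / 2^21 = 2.5 / 2097152 = 1.19209e-06 V = 1.19 µV.

1.19 µV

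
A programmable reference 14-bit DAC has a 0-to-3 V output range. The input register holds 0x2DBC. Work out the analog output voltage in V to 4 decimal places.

2.1438 V

LSB = 3 V / 2^14 = 183.11 µV.
Code 0x2DBC = 11708 decimal.
V_out = 0 + 11708 × 0.000183105 V = 2.1438 V.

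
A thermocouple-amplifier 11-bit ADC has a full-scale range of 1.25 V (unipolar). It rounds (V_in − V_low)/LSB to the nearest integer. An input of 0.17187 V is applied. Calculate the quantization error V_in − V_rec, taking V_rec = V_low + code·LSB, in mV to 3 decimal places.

One LSB is 1.25 V / 2048 = 0.610 mV.
(0.17187 − 0)/0.000610352 = 281.5918; round gives code 282.
Code 282 maps back to 0 + 282×0.000610352 V = 0.17211914 V.
Error = 0.17187 − 0.17211914 = -0.000249141 V = -0.249 mV.

-0.249 mV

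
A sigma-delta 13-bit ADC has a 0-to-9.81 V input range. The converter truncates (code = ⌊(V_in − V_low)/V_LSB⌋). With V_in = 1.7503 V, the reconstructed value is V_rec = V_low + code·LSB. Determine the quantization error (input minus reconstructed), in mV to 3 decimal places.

0.738 mV

LSB = 9.81/2^13 = 1.198 mV.
Scaled input = 1461.6165 LSBs, so code = 1461.
V_rec = 0 + 1461·0.00119751 = 1.7495618 V.
Difference: 0.000738232 V → 0.738 mV.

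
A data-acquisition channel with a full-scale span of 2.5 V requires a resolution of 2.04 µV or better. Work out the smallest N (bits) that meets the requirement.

21 bits

Number of steps required ≥ 2.5 V / 2.04 µV = 1225490.20.
Need 2^N ≥ 1225490.20; 2^20 = 1048576, 2^21 = 2097152.
Minimum N = 21.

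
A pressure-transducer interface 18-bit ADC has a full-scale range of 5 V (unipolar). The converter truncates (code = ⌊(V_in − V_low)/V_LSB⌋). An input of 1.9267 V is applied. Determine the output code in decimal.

code 101014

Full-scale span = 5 V; LSB = 5/2^18 = 19.07 µV.
(V_in − V_low)/LSB = (1.9267 − 0) / 1.90735e-05 = 101014.569.
So the output code is 101014.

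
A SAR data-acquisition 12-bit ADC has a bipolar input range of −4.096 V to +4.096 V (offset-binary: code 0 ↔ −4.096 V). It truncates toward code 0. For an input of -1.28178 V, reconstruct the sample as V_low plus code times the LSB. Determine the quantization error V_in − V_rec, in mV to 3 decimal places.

0.220 mV

One LSB is 8.192 V / 4096 = 2.000 mV.
(-1.28178 − (−4.096))/0.002 = 1407.1100; ⌊·⌋ gives code 1407.
Reconstructed: -1.282 V.
Error = -1.28178 − (−1.282) = 0.00022 V = 0.220 mV.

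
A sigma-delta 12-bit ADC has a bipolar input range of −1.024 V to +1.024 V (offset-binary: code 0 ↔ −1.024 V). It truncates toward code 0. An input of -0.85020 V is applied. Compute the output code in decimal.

Full-scale span = 2.048 V; LSB = 2.048/2^12 = 0.500 mV.
(V_in − V_low)/LSB = (-0.85020 − (−1.024)) / 0.0005 = 347.600.
So the output code is 347.

code 347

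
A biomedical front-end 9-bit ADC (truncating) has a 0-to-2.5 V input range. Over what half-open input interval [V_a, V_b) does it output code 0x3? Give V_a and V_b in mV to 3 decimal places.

LSB = 2.5/2^9 = 4.883 mV.
Code 0x3 = 3 decimal.
V_a = V_low + 3·LSB = 0.0146484 V; V_b = V_low + 4·LSB = 0.0195312 V.

[14.648 mV, 19.531 mV)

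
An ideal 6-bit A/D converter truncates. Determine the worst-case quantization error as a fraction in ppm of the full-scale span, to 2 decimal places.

15625.00 ppm

Truncating → worst-case error = 1 LSB = V_FS/2^6, so 1e+06/64 = 15625 ppm of full scale.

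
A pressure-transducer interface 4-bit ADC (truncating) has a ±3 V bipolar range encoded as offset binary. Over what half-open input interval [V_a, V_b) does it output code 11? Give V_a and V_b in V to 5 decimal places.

[1.12500 V, 1.50000 V)

LSB = 6/2^4 = 375.000 mV.
V_a = V_low + 11·LSB = 1.125 V; V_b = V_low + 12·LSB = 1.5 V.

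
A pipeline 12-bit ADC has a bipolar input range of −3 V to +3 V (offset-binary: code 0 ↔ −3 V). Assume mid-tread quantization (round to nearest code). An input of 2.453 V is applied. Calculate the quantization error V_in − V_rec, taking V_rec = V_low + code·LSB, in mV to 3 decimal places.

-0.613 mV

Step size: 6 V ÷ 2^12 = 1.465 mV.
Scaled input = 3722.5813 LSBs, so code = 3723.
Code 3723 maps back to (−3) + 3723×0.00146484 V = 2.4536133 V.
Difference: -0.000613281 V → -0.613 mV.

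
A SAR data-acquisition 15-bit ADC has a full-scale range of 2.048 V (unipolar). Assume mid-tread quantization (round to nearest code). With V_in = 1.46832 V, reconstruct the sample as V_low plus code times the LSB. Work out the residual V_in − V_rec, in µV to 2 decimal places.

7.50 µV

LSB = 2.048/2^15 = 62.50 µV.
(V_in − V_low)/LSB = (1.46832 − 0)/6.25e-05 = 23493.1200 → code 23493 (round).
V_rec = 0 + 23493·6.25e-05 = 1.4683125 V.
V_in − V_rec = 7.5e-06 V = 7.50 µV.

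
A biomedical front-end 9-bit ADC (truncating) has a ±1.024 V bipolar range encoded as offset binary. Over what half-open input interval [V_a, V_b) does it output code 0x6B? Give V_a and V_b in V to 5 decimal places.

[-0.59600 V, -0.59200 V)

LSB = 2.048/2^9 = 4.000 mV.
Code 0x6B = 107 decimal.
V_a = V_low + 107·LSB = -0.596 V; V_b = V_low + 108·LSB = -0.592 V.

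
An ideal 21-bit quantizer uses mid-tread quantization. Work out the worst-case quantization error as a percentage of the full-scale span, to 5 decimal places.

Rounding → worst-case error = ½ LSB = V_FS/2^22, so 100/4194304 = 2.38419e-05 % of full scale.

0.00002 %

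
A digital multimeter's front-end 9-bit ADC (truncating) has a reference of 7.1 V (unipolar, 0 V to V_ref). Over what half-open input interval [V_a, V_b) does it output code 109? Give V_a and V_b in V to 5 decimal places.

LSB = 7.1/2^9 = 13.867 mV.
V_a = V_low + 109·LSB = 1.51152 V; V_b = V_low + 110·LSB = 1.52539 V.

[1.51152 V, 1.52539 V)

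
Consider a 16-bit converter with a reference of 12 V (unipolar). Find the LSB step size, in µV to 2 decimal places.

183.11 µV

Full-scale span = 12 V.
LSB = 12 / 2^16 = 12 / 65536 = 0.000183105 V = 183.11 µV.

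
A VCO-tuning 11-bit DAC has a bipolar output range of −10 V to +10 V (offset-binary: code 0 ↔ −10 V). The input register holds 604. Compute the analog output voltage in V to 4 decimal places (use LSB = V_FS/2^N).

LSB = 20 V / 2^11 = 9.766 mV.
V_out = (−10) + 604 × 0.00976562 V = -4.10156 V.

-4.1016 V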